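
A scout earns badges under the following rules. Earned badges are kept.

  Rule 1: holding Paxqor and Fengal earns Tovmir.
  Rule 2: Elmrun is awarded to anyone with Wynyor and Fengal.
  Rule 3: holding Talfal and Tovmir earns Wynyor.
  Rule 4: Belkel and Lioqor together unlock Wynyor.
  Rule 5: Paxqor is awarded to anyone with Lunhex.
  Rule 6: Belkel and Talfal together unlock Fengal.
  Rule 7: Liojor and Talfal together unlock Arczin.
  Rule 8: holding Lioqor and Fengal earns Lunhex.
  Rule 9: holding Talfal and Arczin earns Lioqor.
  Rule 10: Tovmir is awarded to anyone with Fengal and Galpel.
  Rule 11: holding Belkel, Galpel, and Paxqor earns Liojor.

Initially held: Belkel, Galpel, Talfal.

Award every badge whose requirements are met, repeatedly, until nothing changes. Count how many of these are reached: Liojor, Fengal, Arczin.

1

With Belkel and Talfal, Fengal is earned (Rule 6).
Liojor would need Belkel, Galpel, and Paxqor (Rule 11), but Paxqor is never earned.
Fengal: reached.
Arczin would need Liojor and Talfal (Rule 7), but Liojor is never earned.
Reached: Fengal — 1 of the 3.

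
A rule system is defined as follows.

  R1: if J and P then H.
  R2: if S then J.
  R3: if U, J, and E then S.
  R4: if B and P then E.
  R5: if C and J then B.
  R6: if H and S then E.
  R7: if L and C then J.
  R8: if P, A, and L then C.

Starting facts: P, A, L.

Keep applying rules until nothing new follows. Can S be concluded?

No

S would need U, J, and E (R3), but U is never established.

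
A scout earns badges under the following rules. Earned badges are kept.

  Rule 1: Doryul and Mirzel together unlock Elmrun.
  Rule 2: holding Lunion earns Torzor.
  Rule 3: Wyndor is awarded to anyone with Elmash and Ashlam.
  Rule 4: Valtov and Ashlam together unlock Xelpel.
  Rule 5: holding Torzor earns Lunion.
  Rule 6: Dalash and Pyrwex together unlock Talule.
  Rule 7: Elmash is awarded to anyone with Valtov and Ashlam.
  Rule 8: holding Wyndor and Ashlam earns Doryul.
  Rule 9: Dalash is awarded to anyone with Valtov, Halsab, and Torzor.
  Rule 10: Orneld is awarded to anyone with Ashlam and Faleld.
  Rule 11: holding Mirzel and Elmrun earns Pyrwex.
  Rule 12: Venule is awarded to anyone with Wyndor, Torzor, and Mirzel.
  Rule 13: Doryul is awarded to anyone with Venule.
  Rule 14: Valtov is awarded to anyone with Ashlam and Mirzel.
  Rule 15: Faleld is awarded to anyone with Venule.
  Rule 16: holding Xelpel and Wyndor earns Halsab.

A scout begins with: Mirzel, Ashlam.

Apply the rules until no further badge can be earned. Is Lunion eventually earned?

No

Lunion would need Torzor (Rule 5), but Torzor is never earned.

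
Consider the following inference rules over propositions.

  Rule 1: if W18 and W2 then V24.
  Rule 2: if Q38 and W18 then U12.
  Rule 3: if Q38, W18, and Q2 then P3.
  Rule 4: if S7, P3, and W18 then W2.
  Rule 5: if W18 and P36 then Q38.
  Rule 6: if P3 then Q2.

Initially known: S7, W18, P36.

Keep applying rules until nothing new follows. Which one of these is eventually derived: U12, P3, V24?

W18 and P36 hold, so Q38 follows (Rule 5).
From Q38 and W18, Rule 2 gives U12.
V24 would need W18 and W2 (Rule 1), but W2 is never established. P3 would need Q38, W18, and Q2 (Rule 3), but Q2 is never established.

U12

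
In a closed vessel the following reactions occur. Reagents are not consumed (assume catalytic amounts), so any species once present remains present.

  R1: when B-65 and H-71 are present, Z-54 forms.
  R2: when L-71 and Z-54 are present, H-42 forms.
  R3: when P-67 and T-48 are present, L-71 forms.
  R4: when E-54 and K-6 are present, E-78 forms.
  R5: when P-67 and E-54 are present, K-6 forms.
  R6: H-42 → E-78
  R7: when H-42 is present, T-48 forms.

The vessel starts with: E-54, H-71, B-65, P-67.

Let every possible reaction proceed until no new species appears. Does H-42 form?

No

H-42 would need L-71 and Z-54 (R2), but L-71 never forms.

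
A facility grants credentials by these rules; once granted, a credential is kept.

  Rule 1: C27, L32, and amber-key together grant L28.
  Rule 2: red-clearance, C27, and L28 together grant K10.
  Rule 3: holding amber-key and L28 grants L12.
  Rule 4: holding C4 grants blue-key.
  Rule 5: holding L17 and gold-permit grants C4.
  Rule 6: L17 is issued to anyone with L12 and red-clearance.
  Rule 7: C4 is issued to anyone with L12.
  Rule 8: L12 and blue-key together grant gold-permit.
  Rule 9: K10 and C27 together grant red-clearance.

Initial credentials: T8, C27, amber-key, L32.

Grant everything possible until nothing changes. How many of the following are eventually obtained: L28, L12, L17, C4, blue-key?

4

Holding C27, L32, and amber-key grants L28 (Rule 1).
Holding amber-key and L28 grants L12 (Rule 3).
Holding L12 grants C4 (Rule 7).
Holding C4 grants blue-key (Rule 4).
L28: reached.
L12: reached.
L17 would need L12 and red-clearance (Rule 6), but red-clearance is never granted.
C4: reached.
blue-key: reached.
Reached: L28, L12, C4, and blue-key — 4 of the 5.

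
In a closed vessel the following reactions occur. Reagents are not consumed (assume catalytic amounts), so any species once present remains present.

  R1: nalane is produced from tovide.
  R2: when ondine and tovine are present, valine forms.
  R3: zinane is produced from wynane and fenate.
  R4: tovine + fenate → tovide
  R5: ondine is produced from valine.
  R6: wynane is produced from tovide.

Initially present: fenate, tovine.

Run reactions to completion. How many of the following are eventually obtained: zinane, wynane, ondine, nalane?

3

tovine and fenate present → tovide forms (R4).
tovide present → nalane forms (R1).
tovide present → wynane forms (R6).
wynane and fenate present → zinane forms (R3).
zinane: reached.
wynane: reached.
ondine would need valine (R5), but valine never forms.
nalane: reached.
Reached: zinane, wynane, and nalane — 3 of the 4.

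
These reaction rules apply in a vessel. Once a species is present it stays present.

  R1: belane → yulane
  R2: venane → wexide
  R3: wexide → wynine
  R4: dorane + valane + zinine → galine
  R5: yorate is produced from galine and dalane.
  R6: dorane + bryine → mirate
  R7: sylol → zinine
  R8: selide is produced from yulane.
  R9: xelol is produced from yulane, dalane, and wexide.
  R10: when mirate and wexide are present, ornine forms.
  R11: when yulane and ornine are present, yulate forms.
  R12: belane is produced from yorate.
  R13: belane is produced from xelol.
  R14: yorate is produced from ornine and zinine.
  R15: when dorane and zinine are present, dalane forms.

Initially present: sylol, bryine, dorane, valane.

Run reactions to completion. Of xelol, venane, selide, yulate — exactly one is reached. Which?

selide

sylol present → zinine forms (R7).
dorane and zinine present → dalane forms (R15).
dorane, valane, and zinine present → galine forms (R4).
galine and dalane present → yorate forms (R5).
yorate present → belane forms (R12).
belane present → yulane forms (R1).
yulane present → selide forms (R8).
yulate would need yulane and ornine (R11), but ornine never forms. No rule produces venane, and it is not given. xelol would need yulane, dalane, and wexide (R9), but wexide never forms.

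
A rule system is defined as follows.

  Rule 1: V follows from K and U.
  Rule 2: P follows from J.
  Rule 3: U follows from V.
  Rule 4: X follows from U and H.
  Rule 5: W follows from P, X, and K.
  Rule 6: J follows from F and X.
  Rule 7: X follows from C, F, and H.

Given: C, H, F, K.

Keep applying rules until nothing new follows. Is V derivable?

V would need K and U (Rule 1), but U is never established.

No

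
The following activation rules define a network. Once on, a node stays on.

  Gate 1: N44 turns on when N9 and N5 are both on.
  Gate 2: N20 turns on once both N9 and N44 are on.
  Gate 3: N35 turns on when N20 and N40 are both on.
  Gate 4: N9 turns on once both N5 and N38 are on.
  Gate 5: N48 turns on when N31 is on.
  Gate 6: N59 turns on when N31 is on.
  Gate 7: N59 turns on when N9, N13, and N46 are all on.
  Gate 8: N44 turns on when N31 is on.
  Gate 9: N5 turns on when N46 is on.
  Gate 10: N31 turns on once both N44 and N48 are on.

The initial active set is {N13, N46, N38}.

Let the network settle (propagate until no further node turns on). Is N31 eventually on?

N31 would need N44 and N48 (Gate 10), but N48 never turns on.

No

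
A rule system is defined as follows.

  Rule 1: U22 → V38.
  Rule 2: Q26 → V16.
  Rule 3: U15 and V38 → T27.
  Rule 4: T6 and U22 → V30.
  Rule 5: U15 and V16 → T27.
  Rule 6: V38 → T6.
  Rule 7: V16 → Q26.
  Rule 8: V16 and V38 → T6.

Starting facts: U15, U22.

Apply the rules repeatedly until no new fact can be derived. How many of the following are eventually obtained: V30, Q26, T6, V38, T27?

4

From U22, Rule 1 gives V38.
V38 holds, so T6 follows (Rule 6).
U15 and V38 hold, so T27 follows (Rule 3).
T6 and U22 hold, so V30 follows (Rule 4).
V30: reached.
Q26 would need V16 (Rule 7), but V16 is never established.
T6: reached.
V38: reached.
T27: reached.
Reached: V30, T6, V38, and T27 — 4 of the 5.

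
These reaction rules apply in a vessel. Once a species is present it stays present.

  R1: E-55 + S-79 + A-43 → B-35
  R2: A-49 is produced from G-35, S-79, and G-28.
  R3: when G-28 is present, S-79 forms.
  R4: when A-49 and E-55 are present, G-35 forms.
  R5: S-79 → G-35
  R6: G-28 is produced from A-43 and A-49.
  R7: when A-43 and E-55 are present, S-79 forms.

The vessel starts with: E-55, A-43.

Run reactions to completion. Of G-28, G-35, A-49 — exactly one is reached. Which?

A-43 and E-55 present → S-79 forms (R7).
S-79 present → G-35 forms (R5).
A-49 would need G-35, S-79, and G-28 (R2), but G-28 never forms. G-28 would need A-43 and A-49 (R6), but A-49 never forms.

G-35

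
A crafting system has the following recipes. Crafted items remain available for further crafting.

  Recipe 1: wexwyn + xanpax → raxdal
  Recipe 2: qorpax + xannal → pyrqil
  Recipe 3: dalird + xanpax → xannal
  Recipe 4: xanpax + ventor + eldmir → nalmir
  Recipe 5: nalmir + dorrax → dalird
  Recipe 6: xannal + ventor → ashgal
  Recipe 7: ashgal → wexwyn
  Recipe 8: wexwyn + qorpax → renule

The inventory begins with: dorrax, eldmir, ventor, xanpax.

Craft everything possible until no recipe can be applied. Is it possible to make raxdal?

xanpax + ventor + eldmir → nalmir (Recipe 4).
nalmir + dorrax → dalird (Recipe 5).
Using Recipe 3, dalird and xanpax make xannal.
Using Recipe 6, xannal and ventor make ashgal.
ashgal → wexwyn (Recipe 7).
Using Recipe 1, wexwyn and xanpax make raxdal.

Yes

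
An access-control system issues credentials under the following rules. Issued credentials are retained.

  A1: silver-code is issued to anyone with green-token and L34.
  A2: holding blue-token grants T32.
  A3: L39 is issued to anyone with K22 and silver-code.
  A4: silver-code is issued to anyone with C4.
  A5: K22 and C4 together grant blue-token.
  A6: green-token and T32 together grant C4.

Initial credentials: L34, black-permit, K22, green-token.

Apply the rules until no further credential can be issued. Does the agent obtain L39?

Holding green-token and L34 grants silver-code (A1).
Holding K22 and silver-code grants L39 (A3).

Yes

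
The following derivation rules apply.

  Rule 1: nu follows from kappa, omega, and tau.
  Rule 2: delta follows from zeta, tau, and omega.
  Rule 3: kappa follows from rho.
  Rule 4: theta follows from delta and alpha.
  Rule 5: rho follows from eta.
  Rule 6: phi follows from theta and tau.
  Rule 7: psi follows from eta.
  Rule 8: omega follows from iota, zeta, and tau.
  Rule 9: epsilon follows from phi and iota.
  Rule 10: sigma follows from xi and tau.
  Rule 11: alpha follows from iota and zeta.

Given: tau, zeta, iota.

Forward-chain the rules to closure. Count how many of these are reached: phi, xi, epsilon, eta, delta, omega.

iota, zeta, and tau hold, so omega follows (Rule 8).
From iota and zeta, Rule 11 gives alpha.
From zeta, tau, and omega, Rule 2 gives delta.
From delta and alpha, Rule 4 gives theta.
theta and tau hold, so phi follows (Rule 6).
From phi and iota, Rule 9 gives epsilon.
phi: reached.
No rule produces xi, and it is not given.
epsilon: reached.
No rule produces eta, and it is not given.
delta: reached.
omega: reached.
Reached: phi, epsilon, delta, and omega — 4 of the 6.

4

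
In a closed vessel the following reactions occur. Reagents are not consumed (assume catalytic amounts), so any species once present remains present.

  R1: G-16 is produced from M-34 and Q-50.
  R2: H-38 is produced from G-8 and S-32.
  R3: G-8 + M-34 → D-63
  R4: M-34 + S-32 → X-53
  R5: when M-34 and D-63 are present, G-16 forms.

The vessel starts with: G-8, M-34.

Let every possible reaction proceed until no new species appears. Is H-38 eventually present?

No

H-38 would need G-8 and S-32 (R2), but S-32 never forms.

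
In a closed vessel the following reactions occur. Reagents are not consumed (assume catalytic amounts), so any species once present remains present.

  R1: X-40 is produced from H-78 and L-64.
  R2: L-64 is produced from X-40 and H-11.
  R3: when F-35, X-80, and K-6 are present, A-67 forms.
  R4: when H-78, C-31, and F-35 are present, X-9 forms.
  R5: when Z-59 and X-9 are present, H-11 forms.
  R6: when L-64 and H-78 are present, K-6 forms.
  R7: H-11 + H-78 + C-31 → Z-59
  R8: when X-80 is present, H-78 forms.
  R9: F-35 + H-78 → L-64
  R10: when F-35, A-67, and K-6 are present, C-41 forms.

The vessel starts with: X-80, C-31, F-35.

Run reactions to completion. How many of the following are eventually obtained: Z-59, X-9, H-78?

2

X-80 present → H-78 forms (R8).
H-78, C-31, and F-35 present → X-9 forms (R4).
Z-59 would need H-11, H-78, and C-31 (R7), but H-11 never forms.
X-9: reached.
H-78: reached.
Reached: X-9 and H-78 — 2 of the 3.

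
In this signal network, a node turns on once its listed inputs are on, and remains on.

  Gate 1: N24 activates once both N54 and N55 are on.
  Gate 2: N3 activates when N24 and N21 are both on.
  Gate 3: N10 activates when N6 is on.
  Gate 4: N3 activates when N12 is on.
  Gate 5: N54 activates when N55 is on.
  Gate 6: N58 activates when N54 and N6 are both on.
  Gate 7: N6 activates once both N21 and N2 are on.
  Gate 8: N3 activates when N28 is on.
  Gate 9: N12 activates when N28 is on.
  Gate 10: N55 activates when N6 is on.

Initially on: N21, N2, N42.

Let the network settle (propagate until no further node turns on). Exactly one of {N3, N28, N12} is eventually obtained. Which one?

N3

N21 and N2 are on, so N6 activates (Gate 7).
Gate 10: N6 on → N55 on.
Gate 5: N55 on → N54 on.
N54 and N55 are on, so N24 activates (Gate 1).
N24 and N21 are on, so N3 activates (Gate 2).
No rule produces N28, and it is not given. N12 would need N28 (Gate 9), but N28 never turns on.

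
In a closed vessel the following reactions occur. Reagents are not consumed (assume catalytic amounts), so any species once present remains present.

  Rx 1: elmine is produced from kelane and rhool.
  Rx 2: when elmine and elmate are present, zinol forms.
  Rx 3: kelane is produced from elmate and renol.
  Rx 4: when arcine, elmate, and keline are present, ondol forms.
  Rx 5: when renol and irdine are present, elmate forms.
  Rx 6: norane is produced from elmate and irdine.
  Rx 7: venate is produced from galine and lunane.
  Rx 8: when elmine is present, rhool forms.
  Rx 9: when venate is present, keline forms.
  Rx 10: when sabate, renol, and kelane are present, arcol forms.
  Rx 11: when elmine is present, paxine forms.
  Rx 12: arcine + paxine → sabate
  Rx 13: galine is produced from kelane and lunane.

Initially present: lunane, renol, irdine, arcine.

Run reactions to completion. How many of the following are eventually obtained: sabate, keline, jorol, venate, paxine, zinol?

renol and irdine present → elmate forms (Rx 5).
elmate and renol present → kelane forms (Rx 3).
kelane and lunane present → galine forms (Rx 13).
galine and lunane present → venate forms (Rx 7).
venate present → keline forms (Rx 9).
sabate would need arcine and paxine (Rx 12), but paxine never forms.
keline: reached.
No rule produces jorol, and it is not given.
venate: reached.
paxine would need elmine (Rx 11), but elmine never forms.
zinol would need elmine and elmate (Rx 2), but elmine never forms.
Reached: keline and venate — 2 of the 6.

2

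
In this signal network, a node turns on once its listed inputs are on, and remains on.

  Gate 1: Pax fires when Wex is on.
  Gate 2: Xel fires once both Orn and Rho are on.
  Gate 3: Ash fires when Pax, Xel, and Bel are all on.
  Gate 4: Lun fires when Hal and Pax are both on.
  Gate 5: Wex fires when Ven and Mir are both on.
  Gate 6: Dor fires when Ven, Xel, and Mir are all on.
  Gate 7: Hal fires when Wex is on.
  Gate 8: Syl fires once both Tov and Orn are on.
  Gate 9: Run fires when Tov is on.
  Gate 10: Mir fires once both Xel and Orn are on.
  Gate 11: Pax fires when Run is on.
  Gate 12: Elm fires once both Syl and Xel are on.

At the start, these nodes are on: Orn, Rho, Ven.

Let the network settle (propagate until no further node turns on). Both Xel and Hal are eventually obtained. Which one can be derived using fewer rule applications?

Xel

Xel: Gate 2: Orn and Rho on → Xel on. [1 rule application]
Hal: Orn and Rho are on, so Xel fires (Gate 2). Gate 10: Xel and Orn on → Mir on. Ven and Mir are on, so Wex fires (Gate 5). Wex is on, so Hal fires (Gate 7). [4 rule applications]
Xel needs fewer.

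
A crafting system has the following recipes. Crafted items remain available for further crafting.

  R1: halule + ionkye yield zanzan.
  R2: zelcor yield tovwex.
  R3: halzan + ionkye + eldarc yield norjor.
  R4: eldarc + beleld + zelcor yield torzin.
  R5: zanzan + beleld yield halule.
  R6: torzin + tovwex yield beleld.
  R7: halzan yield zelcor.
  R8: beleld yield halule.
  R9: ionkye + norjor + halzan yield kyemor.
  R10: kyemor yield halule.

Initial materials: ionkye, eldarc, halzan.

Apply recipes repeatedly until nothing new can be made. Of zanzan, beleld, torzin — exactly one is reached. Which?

zanzan

halzan + ionkye + eldarc → norjor (R3).
ionkye + norjor + halzan → kyemor (R9).
Using R10, kyemor makes halule.
halule + ionkye → zanzan (R1).
beleld would need torzin and tovwex (R6), but torzin is never obtained. torzin would need eldarc, beleld, and zelcor (R4), but beleld is never obtained.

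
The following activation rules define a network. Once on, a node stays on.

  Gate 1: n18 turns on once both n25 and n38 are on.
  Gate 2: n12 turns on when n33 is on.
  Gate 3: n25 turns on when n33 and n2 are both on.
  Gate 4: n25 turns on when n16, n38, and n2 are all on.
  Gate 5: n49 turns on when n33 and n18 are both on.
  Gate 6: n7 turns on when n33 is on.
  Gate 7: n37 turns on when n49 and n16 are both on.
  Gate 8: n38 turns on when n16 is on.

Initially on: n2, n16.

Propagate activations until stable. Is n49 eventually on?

No

n49 would need n33 and n18 (Gate 5), but n33 never turns on.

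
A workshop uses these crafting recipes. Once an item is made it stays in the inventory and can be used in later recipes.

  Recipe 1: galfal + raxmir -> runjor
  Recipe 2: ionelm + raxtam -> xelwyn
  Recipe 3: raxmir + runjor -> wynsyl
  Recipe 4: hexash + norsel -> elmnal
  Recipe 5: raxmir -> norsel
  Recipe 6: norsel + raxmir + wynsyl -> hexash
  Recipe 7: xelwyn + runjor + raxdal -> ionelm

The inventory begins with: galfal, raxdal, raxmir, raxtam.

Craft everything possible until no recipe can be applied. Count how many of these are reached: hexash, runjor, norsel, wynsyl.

4

galfal + raxmir -> runjor (Recipe 1).
Using Recipe 5, raxmir makes norsel.
raxmir + runjor -> wynsyl (Recipe 3).
norsel + raxmir + wynsyl -> hexash (Recipe 6).
hexash: reached.
runjor: reached.
norsel: reached.
wynsyl: reached.
All 4 are reached.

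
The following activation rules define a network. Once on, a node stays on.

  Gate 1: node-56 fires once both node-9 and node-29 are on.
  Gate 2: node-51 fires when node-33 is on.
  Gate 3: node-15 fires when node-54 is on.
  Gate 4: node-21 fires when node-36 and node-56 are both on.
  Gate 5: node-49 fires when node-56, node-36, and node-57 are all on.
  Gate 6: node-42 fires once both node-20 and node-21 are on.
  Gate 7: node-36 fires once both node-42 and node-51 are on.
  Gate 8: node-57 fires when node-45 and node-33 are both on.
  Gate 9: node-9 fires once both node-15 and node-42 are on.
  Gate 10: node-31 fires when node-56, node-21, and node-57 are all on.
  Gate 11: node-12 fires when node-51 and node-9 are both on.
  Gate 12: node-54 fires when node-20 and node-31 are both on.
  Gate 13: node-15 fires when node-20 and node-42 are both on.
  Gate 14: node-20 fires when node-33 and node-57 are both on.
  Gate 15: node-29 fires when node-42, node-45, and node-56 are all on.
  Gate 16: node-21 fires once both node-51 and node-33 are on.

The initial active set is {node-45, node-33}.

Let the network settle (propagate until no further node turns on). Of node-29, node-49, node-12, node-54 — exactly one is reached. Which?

node-45 and node-33 are on, so node-57 fires (Gate 8).
Gate 2: node-33 on → node-51 on.
node-51 and node-33 are on, so node-21 fires (Gate 16).
node-33 and node-57 are on, so node-20 fires (Gate 14).
Gate 6: node-20 and node-21 on → node-42 on.
node-20 and node-42 are on, so node-15 fires (Gate 13).
Gate 9: node-15 and node-42 on → node-9 on.
Gate 11: node-51 and node-9 on → node-12 on.
node-54 would need node-20 and node-31 (Gate 12), but node-31 never turns on. node-29 would need node-42, node-45, and node-56 (Gate 15), but node-56 never turns on. node-49 would need node-56, node-36, and node-57 (Gate 5), but node-56 never turns on.

node-12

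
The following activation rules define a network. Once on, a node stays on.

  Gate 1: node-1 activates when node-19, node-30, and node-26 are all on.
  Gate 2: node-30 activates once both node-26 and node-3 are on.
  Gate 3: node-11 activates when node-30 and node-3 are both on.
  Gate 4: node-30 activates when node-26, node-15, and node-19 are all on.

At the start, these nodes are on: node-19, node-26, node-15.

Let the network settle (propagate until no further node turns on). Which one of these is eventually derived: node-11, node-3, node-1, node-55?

node-1

node-26, node-15, and node-19 are on, so node-30 activates (Gate 4).
node-19, node-30, and node-26 are on, so node-1 activates (Gate 1).
node-11 would need node-30 and node-3 (Gate 3), but node-3 never turns on. No rule produces node-3, and it is not given. No rule produces node-55, and it is not given.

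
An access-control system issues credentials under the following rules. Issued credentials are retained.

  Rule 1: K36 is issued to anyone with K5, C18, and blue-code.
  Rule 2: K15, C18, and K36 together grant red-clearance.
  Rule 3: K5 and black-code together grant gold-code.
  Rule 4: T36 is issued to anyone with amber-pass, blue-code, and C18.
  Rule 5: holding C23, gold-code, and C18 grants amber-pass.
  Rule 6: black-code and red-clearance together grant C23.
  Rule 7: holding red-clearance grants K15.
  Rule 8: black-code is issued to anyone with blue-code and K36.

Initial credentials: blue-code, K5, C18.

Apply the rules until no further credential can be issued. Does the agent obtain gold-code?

Holding K5, C18, and blue-code grants K36 (Rule 1).
Holding blue-code and K36 grants black-code (Rule 8).
Holding K5 and black-code grants gold-code (Rule 3).

Yes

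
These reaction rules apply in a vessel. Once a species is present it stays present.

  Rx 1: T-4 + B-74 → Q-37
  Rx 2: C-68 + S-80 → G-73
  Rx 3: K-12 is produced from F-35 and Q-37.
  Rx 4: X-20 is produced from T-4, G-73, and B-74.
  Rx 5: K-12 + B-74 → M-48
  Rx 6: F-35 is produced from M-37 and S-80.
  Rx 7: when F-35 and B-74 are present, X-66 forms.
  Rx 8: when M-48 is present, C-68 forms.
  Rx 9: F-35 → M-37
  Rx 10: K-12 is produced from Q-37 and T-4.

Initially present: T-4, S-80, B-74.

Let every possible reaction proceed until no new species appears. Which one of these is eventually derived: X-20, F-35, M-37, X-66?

X-20

T-4 and B-74 present → Q-37 forms (Rx 1).
Q-37 and T-4 present → K-12 forms (Rx 10).
K-12 and B-74 present → M-48 forms (Rx 5).
M-48 present → C-68 forms (Rx 8).
C-68 and S-80 present → G-73 forms (Rx 2).
T-4, G-73, and B-74 present → X-20 forms (Rx 4).
X-66 would need F-35 and B-74 (Rx 7), but F-35 never forms. F-35 would need M-37 and S-80 (Rx 6), but M-37 never forms. M-37 would need F-35 (Rx 9), but F-35 never forms.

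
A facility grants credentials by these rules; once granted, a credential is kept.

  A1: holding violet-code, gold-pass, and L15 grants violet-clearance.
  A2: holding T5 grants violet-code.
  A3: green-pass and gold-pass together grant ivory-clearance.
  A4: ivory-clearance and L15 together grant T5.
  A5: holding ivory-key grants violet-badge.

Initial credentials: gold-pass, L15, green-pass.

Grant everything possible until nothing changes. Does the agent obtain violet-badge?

violet-badge would need ivory-key (A5), but ivory-key is never granted.

No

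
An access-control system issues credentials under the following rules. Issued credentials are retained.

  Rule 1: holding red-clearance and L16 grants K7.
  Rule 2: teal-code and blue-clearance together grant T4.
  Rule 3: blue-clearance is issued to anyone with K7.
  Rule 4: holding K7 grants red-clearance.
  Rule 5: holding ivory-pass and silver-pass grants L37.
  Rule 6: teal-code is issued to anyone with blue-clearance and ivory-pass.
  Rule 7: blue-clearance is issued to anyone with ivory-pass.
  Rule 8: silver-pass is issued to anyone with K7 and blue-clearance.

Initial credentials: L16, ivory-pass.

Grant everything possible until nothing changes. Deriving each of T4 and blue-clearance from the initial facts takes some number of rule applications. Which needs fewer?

blue-clearance

blue-clearance: Holding ivory-pass grants blue-clearance (Rule 7). [1 rule application]
T4: Holding ivory-pass grants blue-clearance (Rule 7). Holding blue-clearance and ivory-pass grants teal-code (Rule 6). Holding teal-code and blue-clearance grants T4 (Rule 2). [3 rule applications]
blue-clearance needs fewer.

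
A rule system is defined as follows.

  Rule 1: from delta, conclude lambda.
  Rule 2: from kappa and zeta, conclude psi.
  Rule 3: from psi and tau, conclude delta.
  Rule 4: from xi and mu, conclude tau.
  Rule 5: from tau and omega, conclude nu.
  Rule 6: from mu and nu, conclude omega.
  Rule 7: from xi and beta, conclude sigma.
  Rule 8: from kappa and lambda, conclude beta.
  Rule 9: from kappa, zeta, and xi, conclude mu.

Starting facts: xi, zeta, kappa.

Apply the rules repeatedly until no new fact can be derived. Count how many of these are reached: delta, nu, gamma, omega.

1

From kappa, zeta, and xi, Rule 9 gives mu.
From kappa and zeta, Rule 2 gives psi.
From xi and mu, Rule 4 gives tau.
From psi and tau, Rule 3 gives delta.
delta: reached.
nu would need tau and omega (Rule 5), but omega is never established.
No rule produces gamma, and it is not given.
omega would need mu and nu (Rule 6), but nu is never established.
Reached: delta — 1 of the 4.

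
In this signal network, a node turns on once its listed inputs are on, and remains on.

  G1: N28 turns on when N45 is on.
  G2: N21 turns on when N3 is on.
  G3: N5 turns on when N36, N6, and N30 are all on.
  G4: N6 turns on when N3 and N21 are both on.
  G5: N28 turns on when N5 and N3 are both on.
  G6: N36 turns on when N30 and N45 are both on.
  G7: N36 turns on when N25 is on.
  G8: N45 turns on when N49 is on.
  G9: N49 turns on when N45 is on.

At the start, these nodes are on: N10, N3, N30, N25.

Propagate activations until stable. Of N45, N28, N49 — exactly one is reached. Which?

N28

N3 is on, so N21 turns on (G2).
N25 is on, so N36 turns on (G7).
G4: N3 and N21 on → N6 on.
G3: N36, N6, and N30 on → N5 on.
N5 and N3 are on, so N28 turns on (G5).
N45 would need N49 (G8), but N49 never turns on. N49 would need N45 (G9), but N45 never turns on.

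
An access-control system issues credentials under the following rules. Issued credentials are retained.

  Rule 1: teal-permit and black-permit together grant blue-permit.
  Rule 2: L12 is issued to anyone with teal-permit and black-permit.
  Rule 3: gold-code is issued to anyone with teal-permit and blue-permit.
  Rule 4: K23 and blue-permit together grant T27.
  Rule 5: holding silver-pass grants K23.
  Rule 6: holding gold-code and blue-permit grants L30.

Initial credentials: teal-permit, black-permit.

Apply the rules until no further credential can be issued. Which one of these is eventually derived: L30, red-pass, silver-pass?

Holding teal-permit and black-permit grants blue-permit (Rule 1).
Holding teal-permit and blue-permit grants gold-code (Rule 3).
Holding gold-code and blue-permit grants L30 (Rule 6).
No rule produces silver-pass, and it is not given. No rule produces red-pass, and it is not given.

L30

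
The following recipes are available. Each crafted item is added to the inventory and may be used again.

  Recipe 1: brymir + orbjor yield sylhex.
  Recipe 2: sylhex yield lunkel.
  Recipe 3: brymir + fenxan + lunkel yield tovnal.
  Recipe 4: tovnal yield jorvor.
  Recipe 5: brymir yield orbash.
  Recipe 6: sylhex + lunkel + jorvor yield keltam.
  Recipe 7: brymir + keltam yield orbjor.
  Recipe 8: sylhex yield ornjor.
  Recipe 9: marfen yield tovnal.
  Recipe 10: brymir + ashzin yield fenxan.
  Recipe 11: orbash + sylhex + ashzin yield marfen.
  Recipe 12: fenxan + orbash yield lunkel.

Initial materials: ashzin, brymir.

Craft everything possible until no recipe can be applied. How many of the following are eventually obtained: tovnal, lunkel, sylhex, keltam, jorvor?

3

brymir + ashzin → fenxan (Recipe 10).
brymir → orbash (Recipe 5).
fenxan + orbash → lunkel (Recipe 12).
brymir + fenxan + lunkel → tovnal (Recipe 3).
Using Recipe 4, tovnal makes jorvor.
tovnal: reached.
lunkel: reached.
sylhex would need brymir and orbjor (Recipe 1), but orbjor is never obtained.
keltam would need sylhex, lunkel, and jorvor (Recipe 6), but sylhex is never obtained.
jorvor: reached.
Reached: tovnal, lunkel, and jorvor — 3 of the 5.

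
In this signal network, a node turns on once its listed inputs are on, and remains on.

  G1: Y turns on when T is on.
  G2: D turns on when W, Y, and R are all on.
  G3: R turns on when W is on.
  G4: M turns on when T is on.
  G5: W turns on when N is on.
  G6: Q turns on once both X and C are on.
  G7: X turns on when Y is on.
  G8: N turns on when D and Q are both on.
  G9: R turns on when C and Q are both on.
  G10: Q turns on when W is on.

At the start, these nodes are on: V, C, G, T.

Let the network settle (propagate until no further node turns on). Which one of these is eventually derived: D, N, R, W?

R

T is on, so Y turns on (G1).
G7: Y on → X on.
X and C are on, so Q turns on (G6).
G9: C and Q on → R on.
D would need W, Y, and R (G2), but W never turns on. W would need N (G5), but N never turns on. N would need D and Q (G8), but D never turns on.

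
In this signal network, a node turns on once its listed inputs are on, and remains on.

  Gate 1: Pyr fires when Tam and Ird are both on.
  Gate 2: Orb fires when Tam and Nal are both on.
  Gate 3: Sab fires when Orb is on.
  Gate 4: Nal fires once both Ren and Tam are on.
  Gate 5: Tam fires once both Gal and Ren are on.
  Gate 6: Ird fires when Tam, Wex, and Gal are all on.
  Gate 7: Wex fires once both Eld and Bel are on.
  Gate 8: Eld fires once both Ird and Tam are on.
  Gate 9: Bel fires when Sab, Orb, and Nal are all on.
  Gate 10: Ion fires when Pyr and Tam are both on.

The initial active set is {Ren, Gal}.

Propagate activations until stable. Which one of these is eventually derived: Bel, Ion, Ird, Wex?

Gal and Ren are on, so Tam fires (Gate 5).
Gate 4: Ren and Tam on → Nal on.
Tam and Nal are on, so Orb fires (Gate 2).
Orb is on, so Sab fires (Gate 3).
Gate 9: Sab, Orb, and Nal on → Bel on.
Ird would need Tam, Wex, and Gal (Gate 6), but Wex never turns on. Wex would need Eld and Bel (Gate 7), but Eld never turns on. Ion would need Pyr and Tam (Gate 10), but Pyr never turns on.

Bel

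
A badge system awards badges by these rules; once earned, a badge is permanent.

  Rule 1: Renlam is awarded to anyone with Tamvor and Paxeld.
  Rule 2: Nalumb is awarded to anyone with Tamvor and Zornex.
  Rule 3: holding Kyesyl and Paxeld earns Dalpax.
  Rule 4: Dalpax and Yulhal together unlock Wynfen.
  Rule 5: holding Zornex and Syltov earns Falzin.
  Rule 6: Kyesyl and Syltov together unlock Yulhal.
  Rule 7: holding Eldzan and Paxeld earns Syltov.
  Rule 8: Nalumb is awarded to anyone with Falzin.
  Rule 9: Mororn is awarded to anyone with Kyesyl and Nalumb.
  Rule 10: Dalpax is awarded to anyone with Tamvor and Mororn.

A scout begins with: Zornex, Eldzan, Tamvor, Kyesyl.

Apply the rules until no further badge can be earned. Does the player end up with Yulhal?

Yulhal would need Kyesyl and Syltov (Rule 6), but Syltov is never earned.

No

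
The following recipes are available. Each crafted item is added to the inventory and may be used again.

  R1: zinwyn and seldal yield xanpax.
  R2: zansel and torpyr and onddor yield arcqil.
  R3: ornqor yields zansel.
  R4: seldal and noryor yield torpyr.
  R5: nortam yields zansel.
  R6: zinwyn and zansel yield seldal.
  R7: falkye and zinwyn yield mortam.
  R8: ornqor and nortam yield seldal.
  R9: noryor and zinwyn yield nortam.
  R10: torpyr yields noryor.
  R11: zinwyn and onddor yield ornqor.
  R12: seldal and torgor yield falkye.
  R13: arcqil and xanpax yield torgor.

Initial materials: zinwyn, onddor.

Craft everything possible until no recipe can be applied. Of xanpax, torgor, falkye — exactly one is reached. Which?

Using R11, zinwyn and onddor make ornqor.
Using R3, ornqor makes zansel.
zinwyn and zansel → seldal (R6).
Using R1, zinwyn and seldal make xanpax.
torgor would need arcqil and xanpax (R13), but arcqil is never obtained. falkye would need seldal and torgor (R12), but torgor is never obtained.

xanpax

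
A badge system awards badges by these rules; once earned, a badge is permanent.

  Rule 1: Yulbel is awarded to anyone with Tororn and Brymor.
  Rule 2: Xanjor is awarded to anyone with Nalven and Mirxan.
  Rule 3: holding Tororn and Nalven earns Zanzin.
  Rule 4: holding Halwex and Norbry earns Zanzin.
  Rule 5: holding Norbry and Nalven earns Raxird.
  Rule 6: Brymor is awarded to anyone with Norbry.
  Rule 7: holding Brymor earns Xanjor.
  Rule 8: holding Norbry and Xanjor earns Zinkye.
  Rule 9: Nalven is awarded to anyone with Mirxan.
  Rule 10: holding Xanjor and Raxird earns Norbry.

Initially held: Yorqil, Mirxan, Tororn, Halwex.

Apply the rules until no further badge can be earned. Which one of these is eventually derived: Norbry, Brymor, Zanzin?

Zanzin

With Mirxan, Nalven is earned (Rule 9).
With Tororn and Nalven, Zanzin is earned (Rule 3).
Norbry would need Xanjor and Raxird (Rule 10), but Raxird is never earned. Brymor would need Norbry (Rule 6), but Norbry is never earned.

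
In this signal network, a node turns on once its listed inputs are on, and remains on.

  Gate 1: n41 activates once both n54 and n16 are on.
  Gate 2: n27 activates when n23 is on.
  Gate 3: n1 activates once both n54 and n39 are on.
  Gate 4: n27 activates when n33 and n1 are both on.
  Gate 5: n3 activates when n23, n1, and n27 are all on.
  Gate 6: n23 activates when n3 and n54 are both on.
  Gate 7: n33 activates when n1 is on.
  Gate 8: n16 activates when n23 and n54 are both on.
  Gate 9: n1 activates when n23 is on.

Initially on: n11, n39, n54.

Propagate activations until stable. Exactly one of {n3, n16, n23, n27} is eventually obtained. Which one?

n27

n54 and n39 are on, so n1 activates (Gate 3).
n1 is on, so n33 activates (Gate 7).
Gate 4: n33 and n1 on → n27 on.
n16 would need n23 and n54 (Gate 8), but n23 never turns on. n3 would need n23, n1, and n27 (Gate 5), but n23 never turns on. n23 would need n3 and n54 (Gate 6), but n3 never turns on.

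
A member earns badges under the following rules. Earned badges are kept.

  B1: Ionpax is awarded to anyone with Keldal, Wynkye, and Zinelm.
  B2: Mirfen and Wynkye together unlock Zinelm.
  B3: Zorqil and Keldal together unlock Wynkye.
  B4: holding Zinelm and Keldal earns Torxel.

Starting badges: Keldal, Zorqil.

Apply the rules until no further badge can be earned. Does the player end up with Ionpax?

No

Ionpax would need Keldal, Wynkye, and Zinelm (B1), but Zinelm is never earned.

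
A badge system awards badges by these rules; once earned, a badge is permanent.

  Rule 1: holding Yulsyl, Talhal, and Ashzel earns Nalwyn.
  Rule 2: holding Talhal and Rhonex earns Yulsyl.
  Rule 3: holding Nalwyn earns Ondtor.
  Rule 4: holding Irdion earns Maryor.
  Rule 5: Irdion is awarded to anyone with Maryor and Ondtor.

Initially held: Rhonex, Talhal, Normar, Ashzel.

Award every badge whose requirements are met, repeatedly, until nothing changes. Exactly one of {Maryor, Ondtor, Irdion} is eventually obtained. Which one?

Ondtor

With Talhal and Rhonex, Yulsyl is earned (Rule 2).
With Yulsyl, Talhal, and Ashzel, Nalwyn is earned (Rule 1).
With Nalwyn, Ondtor is earned (Rule 3).
Maryor would need Irdion (Rule 4), but Irdion is never earned. Irdion would need Maryor and Ondtor (Rule 5), but Maryor is never earned.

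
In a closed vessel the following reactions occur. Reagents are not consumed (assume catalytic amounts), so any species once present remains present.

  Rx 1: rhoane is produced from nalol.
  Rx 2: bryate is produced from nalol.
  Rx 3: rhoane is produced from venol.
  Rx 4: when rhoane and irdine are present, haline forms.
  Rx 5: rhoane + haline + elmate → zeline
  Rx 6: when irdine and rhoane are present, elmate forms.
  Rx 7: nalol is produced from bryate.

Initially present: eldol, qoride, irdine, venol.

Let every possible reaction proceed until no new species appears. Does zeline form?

Yes

venol present → rhoane forms (Rx 3).
rhoane and irdine present → haline forms (Rx 4).
irdine and rhoane present → elmate forms (Rx 6).
rhoane, haline, and elmate present → zeline forms (Rx 5).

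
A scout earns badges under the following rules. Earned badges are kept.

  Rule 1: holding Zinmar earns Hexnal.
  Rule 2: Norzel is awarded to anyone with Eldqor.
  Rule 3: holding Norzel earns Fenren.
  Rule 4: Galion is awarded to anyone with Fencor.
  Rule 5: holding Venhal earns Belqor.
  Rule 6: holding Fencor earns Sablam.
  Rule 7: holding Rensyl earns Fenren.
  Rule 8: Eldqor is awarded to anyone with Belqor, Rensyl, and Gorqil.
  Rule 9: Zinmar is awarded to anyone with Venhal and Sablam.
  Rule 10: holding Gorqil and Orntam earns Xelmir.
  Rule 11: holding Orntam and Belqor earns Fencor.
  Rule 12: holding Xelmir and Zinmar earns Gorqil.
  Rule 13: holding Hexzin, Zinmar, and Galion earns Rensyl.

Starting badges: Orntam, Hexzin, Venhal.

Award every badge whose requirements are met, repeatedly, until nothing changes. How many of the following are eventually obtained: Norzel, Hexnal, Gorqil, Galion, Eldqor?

With Venhal, Belqor is earned (Rule 5).
With Orntam and Belqor, Fencor is earned (Rule 11).
With Fencor, Sablam is earned (Rule 6).
With Fencor, Galion is earned (Rule 4).
With Venhal and Sablam, Zinmar is earned (Rule 9).
With Zinmar, Hexnal is earned (Rule 1).
Norzel would need Eldqor (Rule 2), but Eldqor is never earned.
Hexnal: reached.
Gorqil would need Xelmir and Zinmar (Rule 12), but Xelmir is never earned.
Galion: reached.
Eldqor would need Belqor, Rensyl, and Gorqil (Rule 8), but Gorqil is never earned.
Reached: Hexnal and Galion — 2 of the 5.

2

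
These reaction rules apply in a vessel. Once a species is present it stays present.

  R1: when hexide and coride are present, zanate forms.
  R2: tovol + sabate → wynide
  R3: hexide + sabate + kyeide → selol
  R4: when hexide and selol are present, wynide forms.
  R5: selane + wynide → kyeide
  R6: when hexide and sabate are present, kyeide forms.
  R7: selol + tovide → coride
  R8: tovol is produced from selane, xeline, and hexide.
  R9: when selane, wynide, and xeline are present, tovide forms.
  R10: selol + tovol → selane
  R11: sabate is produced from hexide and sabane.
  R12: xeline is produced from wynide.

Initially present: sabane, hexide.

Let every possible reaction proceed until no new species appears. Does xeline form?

hexide and sabane present → sabate forms (R11).
hexide and sabate present → kyeide forms (R6).
hexide, sabate, and kyeide present → selol forms (R3).
hexide and selol present → wynide forms (R4).
wynide present → xeline forms (R12).

Yes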